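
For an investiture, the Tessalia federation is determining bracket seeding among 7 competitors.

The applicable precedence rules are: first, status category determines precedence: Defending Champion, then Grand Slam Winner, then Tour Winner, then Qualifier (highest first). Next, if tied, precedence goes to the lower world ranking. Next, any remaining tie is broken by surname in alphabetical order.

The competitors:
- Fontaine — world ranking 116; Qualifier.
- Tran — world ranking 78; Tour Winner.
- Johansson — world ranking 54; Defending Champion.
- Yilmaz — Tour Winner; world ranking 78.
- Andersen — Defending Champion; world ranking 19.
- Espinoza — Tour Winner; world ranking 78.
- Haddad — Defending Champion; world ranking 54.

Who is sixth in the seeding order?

By status category: Andersen, Haddad and Johansson (Defending Champion); then Espinoza, Tran and Yilmaz (Tour Winner); then Fontaine (Qualifier).
Among Andersen, Haddad and Johansson, by world ranking (lower first): Andersen (19) before Haddad and Johansson (54).
Among Haddad and Johansson, alphabetically by surname: Haddad before Johansson.
Espinoza, Tran and Yilmaz all have world ranking 78, so the next rule applies.
Among Espinoza, Tran and Yilmaz, alphabetically by surname: Espinoza before Tran before Yilmaz.
Order: Andersen, Haddad, Johansson, Espinoza, Tran, Yilmaz, Fontaine.

Yilmaz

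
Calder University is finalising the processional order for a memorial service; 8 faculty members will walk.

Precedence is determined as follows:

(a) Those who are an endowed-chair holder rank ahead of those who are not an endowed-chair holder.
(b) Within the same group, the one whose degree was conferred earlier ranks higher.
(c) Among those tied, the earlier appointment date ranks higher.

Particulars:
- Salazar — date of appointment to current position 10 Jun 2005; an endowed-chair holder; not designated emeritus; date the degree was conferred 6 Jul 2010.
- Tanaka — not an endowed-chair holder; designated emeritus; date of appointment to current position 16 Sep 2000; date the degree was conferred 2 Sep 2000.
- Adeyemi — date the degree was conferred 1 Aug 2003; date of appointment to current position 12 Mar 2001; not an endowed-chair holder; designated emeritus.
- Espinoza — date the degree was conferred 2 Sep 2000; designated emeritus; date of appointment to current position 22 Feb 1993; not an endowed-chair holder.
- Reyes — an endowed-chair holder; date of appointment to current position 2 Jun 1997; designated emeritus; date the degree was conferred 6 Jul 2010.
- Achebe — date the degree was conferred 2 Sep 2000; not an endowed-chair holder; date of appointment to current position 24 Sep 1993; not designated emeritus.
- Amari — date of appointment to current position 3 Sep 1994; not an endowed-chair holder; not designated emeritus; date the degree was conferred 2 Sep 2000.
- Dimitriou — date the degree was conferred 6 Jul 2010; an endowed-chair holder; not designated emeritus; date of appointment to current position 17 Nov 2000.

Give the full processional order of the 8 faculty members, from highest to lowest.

Reyes, Dimitriou, Salazar, Espinoza, Achebe, Amari, Tanaka, Adeyemi

By the first rule: Reyes, Dimitriou and Salazar (each an endowed-chair holder); then Espinoza, Achebe, Amari, Tanaka and Adeyemi (each not an endowed-chair holder).
Reyes, Dimitriou and Salazar all have date the degree was conferred 6 Jul 2010, so the next rule applies.
Among Reyes, Dimitriou and Salazar, by date of appointment to current position (earlier first): Reyes (2 Jun 1997) before Dimitriou (17 Nov 2000) before Salazar (10 Jun 2005).
Among Espinoza, Achebe, Amari, Tanaka and Adeyemi, by date the degree was conferred (earlier first): Espinoza, Achebe, Amari and Tanaka (2 Sep 2000) before Adeyemi (1 Aug 2003).
Among Espinoza, Achebe, Amari and Tanaka, by date of appointment to current position (earlier first): Espinoza (22 Feb 1993) before Achebe (24 Sep 1993) before Amari (3 Sep 1994) before Tanaka (16 Sep 2000).
Full order: Reyes, Dimitriou, Salazar, Espinoza, Achebe, Amari, Tanaka, Adeyemi.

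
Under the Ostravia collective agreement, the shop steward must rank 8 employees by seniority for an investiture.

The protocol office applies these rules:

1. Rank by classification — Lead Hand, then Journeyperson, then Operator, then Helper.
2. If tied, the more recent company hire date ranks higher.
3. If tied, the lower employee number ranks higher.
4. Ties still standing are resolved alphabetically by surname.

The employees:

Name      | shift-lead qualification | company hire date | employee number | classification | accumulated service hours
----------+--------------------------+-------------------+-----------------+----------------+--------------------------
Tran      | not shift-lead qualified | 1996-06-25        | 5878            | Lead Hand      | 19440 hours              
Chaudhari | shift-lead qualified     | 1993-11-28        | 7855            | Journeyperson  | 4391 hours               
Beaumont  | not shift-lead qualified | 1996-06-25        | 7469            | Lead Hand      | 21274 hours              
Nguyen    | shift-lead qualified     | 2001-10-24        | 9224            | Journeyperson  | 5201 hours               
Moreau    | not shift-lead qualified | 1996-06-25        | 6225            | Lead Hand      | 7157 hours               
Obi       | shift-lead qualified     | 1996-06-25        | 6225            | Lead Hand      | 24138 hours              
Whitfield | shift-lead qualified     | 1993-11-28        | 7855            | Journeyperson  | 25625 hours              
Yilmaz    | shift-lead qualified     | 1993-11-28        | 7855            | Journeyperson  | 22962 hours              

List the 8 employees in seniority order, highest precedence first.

By classification: Tran, Moreau, Obi and Beaumont (Lead Hand); then Nguyen, Chaudhari, Whitfield and Yilmaz (Journeyperson).
Tran, Moreau, Obi and Beaumont all have company hire date 1996-06-25, so the next rule applies.
Among Tran, Moreau, Obi and Beaumont, by employee number (lower first): Tran (5878) before Moreau and Obi (6225) before Beaumont (7469).
Among Moreau and Obi, alphabetically by surname: Moreau before Obi.
Among Nguyen, Chaudhari, Whitfield and Yilmaz, by company hire date (later first): Nguyen (2001-10-24) before Chaudhari, Whitfield and Yilmaz (1993-11-28).
Chaudhari, Whitfield and Yilmaz all have employee number 7855, so the next rule applies.
Among Chaudhari, Whitfield and Yilmaz, alphabetically by surname: Chaudhari before Whitfield before Yilmaz.
Full order: Tran, Moreau, Obi, Beaumont, Nguyen, Chaudhari, Whitfield, Yilmaz.

Tran, Moreau, Obi, Beaumont, Nguyen, Chaudhari, Whitfield, Yilmaz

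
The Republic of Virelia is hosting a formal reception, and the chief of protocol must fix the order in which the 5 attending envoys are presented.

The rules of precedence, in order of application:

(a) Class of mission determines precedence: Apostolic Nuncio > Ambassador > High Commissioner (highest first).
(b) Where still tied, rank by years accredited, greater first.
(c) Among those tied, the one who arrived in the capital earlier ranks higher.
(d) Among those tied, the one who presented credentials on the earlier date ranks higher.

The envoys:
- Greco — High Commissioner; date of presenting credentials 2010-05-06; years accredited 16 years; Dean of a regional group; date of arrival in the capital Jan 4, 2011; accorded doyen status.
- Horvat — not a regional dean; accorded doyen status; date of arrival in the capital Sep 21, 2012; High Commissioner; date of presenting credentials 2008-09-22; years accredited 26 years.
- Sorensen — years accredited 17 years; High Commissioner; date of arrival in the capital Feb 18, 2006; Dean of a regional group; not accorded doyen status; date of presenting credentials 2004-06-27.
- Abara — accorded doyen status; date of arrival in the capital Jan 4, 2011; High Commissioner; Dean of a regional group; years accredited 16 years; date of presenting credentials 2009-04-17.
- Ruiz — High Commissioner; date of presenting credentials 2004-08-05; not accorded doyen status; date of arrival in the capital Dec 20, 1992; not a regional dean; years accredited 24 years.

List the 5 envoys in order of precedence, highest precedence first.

By class of mission: Horvat, Ruiz, Sorensen, Abara and Greco (High Commissioner).
Among Horvat, Ruiz, Sorensen, Abara and Greco, by years accredited (higher first): Horvat (26 years) before Ruiz (24 years) before Sorensen (17 years) before Abara and Greco (16 years).
Abara and Greco both have date of arrival in the capital Jan 4, 2011, so the next rule applies.
Among Abara and Greco, by date of presenting credentials (earlier first): Abara (2009-04-17) before Greco (2010-05-06).
Full order: Horvat, Ruiz, Sorensen, Abara, Greco.

Horvat, Ruiz, Sorensen, Abara, Greco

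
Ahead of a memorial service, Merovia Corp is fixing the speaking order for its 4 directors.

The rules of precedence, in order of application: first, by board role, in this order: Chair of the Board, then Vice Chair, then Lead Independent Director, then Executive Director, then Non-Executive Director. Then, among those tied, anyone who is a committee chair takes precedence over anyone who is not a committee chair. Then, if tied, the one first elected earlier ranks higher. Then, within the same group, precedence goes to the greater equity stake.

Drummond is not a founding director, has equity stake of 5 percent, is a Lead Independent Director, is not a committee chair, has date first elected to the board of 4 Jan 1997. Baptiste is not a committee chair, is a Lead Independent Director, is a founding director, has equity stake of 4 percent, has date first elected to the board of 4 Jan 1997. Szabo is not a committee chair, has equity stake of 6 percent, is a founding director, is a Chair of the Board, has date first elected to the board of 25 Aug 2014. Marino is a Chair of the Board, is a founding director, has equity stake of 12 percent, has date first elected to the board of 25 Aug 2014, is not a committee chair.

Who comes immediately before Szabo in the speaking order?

Marino

By board role: Marino and Szabo (Chair of the Board); then Drummond and Baptiste (Lead Independent Director).
Marino and Szabo are each not a committee chair, so the next rule applies.
Marino and Szabo both have date first elected to the board 25 Aug 2014, so the next rule applies.
Among Marino and Szabo, by equity stake (higher first): Marino (12 percent) before Szabo (6 percent).
Drummond and Baptiste are each not a committee chair, so the next rule applies.
Drummond and Baptiste both have date first elected to the board 4 Jan 1997, so the next rule applies.
Among Drummond and Baptiste, by equity stake (higher first): Drummond (5 percent) before Baptiste (4 percent).
Order: Marino, Szabo, Drummond, Baptiste.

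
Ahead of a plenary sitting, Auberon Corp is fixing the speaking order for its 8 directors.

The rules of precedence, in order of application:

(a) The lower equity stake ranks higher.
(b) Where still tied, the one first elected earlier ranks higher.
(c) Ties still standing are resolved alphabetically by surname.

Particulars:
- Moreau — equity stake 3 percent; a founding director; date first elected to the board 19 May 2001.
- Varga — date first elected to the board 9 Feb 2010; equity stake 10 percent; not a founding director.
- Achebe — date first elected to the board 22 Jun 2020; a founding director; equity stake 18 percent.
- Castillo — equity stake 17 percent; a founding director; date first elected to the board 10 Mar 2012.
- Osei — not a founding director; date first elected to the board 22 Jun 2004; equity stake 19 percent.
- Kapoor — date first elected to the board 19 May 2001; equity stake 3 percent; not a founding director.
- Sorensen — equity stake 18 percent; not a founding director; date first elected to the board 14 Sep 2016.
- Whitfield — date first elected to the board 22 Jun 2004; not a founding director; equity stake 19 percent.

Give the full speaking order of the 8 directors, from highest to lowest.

By equity stake (lower first): Kapoor and Moreau (both 3 percent); then Varga (10 percent); then Castillo (17 percent); then Sorensen and Achebe (both 18 percent); then Osei and Whitfield (both 19 percent).
Kapoor and Moreau both have date first elected to the board 19 May 2001, so the next rule applies.
Among Kapoor and Moreau, alphabetically by surname: Kapoor before Moreau.
Among Sorensen and Achebe, by date first elected to the board (earlier first): Sorensen (14 Sep 2016) before Achebe (22 Jun 2020).
Osei and Whitfield both have date first elected to the board 22 Jun 2004, so the next rule applies.
Among Osei and Whitfield, alphabetically by surname: Osei before Whitfield.
Full order: Kapoor, Moreau, Varga, Castillo, Sorensen, Achebe, Osei, Whitfield.

Kapoor, Moreau, Varga, Castillo, Sorensen, Achebe, Osei, Whitfield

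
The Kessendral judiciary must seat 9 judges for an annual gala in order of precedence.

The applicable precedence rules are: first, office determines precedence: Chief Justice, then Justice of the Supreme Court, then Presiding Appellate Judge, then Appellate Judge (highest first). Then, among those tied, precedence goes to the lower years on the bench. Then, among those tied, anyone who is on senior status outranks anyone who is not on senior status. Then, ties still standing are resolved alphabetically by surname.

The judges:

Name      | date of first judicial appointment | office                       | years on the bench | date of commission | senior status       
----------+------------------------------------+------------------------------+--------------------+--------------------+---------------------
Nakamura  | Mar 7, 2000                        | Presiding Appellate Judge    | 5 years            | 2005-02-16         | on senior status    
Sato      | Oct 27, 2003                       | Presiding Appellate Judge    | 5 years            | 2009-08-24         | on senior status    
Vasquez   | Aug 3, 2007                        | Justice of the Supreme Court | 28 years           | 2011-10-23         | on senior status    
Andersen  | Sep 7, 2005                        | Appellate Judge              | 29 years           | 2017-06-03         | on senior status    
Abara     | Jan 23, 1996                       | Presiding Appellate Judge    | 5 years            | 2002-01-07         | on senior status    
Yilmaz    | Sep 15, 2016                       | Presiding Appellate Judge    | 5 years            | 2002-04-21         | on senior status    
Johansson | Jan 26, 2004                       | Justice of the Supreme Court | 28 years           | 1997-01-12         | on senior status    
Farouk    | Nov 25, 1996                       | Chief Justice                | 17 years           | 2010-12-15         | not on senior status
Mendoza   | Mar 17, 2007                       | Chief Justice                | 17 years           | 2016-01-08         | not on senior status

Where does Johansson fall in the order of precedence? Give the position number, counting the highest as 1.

By office: Farouk and Mendoza (Chief Justice); then Johansson and Vasquez (Justice of the Supreme Court); then Abara, Nakamura, Sato and Yilmaz (Presiding Appellate Judge); then Andersen (Appellate Judge).
Farouk and Mendoza both have years on the bench 17 years, so the next rule applies.
Farouk and Mendoza are each not on senior status, so the next rule applies.
Among Farouk and Mendoza, alphabetically by surname: Farouk before Mendoza.
Johansson and Vasquez both have years on the bench 28 years, so the next rule applies.
Johansson and Vasquez are each on senior status, so the next rule applies.
Among Johansson and Vasquez, alphabetically by surname: Johansson before Vasquez.
Abara, Nakamura, Sato and Yilmaz all have years on the bench 5 years, so the next rule applies.
Abara, Nakamura, Sato and Yilmaz are each on senior status, so the next rule applies.
Among Abara, Nakamura, Sato and Yilmaz, alphabetically by surname: Abara before Nakamura before Sato before Yilmaz.
Order: Farouk, Mendoza, Johansson, Vasquez, Abara, Nakamura, Sato, Yilmaz, Andersen. So position 3.

3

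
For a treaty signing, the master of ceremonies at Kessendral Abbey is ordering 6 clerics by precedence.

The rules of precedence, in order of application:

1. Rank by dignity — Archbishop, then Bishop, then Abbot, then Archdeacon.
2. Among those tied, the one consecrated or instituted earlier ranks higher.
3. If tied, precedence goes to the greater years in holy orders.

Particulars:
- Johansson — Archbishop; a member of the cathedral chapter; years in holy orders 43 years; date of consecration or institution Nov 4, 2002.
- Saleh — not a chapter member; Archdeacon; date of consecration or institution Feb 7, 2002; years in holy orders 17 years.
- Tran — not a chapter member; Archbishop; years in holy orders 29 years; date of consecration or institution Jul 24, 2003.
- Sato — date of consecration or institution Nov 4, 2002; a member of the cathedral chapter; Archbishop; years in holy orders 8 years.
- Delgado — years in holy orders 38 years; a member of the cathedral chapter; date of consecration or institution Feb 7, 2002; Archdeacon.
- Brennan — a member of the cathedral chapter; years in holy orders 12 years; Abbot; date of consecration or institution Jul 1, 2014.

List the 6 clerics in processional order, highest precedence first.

Johansson, Sato, Tran, Brennan, Delgado, Saleh

By dignity: Johansson, Sato and Tran (Archbishop); then Brennan (Abbot); then Delgado and Saleh (Archdeacon).
Among Johansson, Sato and Tran, by date of consecration or institution (earlier first): Johansson and Sato (Nov 4, 2002) before Tran (Jul 24, 2003).
Among Johansson and Sato, by years in holy orders (higher first): Johansson (43 years) before Sato (8 years).
Delgado and Saleh both have date of consecration or institution Feb 7, 2002, so the next rule applies.
Among Delgado and Saleh, by years in holy orders (higher first): Delgado (38 years) before Saleh (17 years).
Full order: Johansson, Sato, Tran, Brennan, Delgado, Saleh.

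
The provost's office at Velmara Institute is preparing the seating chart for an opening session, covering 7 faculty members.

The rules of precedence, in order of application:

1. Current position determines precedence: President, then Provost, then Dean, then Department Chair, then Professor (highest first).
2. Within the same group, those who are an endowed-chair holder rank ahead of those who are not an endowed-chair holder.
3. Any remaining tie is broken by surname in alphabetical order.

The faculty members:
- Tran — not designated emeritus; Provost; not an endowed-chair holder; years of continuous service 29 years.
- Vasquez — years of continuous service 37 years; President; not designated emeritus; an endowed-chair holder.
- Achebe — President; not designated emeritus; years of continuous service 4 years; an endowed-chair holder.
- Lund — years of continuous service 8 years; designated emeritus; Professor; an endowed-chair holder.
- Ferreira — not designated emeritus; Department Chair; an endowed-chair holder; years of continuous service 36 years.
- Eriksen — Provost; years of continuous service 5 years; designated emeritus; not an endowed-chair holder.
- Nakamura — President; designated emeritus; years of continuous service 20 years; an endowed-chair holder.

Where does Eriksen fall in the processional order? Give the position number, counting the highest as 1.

4

By current position: Achebe, Nakamura and Vasquez (President); then Eriksen and Tran (Provost); then Ferreira (Department Chair); then Lund (Professor).
Achebe, Nakamura and Vasquez are each an endowed-chair holder, so the next rule applies.
Among Achebe, Nakamura and Vasquez, alphabetically by surname: Achebe before Nakamura before Vasquez.
Eriksen and Tran are each not an endowed-chair holder, so the next rule applies.
Among Eriksen and Tran, alphabetically by surname: Eriksen before Tran.
Order: Achebe, Nakamura, Vasquez, Eriksen, Tran, Ferreira, Lund. So position 4.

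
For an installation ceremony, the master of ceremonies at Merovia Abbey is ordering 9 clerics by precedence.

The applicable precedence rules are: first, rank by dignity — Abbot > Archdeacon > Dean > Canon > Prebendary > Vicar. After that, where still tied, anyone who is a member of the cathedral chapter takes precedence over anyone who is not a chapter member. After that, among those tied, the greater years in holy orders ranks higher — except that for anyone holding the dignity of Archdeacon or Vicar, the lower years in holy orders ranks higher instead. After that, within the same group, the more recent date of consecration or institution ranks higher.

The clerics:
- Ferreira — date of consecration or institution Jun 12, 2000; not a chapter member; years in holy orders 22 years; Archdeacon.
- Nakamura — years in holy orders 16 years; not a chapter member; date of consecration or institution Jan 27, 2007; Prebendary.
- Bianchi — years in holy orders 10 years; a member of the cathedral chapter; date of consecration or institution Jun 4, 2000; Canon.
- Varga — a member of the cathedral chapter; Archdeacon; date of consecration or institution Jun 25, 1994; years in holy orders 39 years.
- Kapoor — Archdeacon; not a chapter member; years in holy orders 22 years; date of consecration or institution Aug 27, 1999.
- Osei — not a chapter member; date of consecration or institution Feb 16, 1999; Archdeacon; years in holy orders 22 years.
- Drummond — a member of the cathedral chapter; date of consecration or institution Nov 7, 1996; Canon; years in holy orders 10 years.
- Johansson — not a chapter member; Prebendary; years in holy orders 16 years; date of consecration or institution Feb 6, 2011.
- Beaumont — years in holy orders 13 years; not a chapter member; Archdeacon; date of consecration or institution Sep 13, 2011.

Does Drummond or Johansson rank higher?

Drummond

By dignity: Varga, Beaumont, Ferreira, Kapoor and Osei (Archdeacon); then Bianchi and Drummond (Canon); then Johansson and Nakamura (Prebendary).
Among Varga, Beaumont, Ferreira, Kapoor and Osei, a member of the cathedral chapter before not a chapter member: Varga (a member of the cathedral chapter) before Beaumont, Ferreira, Kapoor and Osei (not a chapter member).
Among Beaumont, Ferreira, Kapoor and Osei, by years in holy orders (lower first) (reversed rule for this group): Beaumont (13 years) before Ferreira, Kapoor and Osei (22 years).
Among Ferreira, Kapoor and Osei, by date of consecration or institution (later first): Ferreira (Jun 12, 2000) before Kapoor (Aug 27, 1999) before Osei (Feb 16, 1999).
Bianchi and Drummond are each a member of the cathedral chapter, so the next rule applies.
Bianchi and Drummond both have years in holy orders 10 years, so the next rule applies.
Among Bianchi and Drummond, by date of consecration or institution (later first): Bianchi (Jun 4, 2000) before Drummond (Nov 7, 1996).
Johansson and Nakamura are each not a chapter member, so the next rule applies.
Johansson and Nakamura both have years in holy orders 16 years, so the next rule applies.
Among Johansson and Nakamura, by date of consecration or institution (later first): Johansson (Feb 6, 2011) before Nakamura (Jan 27, 2007).
So Drummond takes precedence.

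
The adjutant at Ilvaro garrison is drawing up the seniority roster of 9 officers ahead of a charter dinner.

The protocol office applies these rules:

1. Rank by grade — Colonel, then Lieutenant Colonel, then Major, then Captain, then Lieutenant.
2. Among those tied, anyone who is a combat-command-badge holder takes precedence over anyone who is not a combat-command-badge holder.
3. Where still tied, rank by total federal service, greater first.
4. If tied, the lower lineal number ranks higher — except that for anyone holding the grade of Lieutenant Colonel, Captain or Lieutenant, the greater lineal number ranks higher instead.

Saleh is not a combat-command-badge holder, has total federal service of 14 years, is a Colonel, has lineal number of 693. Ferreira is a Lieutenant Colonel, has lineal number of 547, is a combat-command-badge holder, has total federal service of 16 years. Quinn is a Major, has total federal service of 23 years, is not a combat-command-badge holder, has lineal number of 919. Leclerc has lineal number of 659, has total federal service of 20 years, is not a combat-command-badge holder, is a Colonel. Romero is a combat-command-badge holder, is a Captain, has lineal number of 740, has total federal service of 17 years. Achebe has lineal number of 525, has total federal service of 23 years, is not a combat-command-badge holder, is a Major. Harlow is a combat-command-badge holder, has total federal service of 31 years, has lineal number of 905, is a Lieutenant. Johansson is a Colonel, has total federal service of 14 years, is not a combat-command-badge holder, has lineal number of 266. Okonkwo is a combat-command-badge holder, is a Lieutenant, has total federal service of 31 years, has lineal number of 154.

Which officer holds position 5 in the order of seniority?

Achebe

By grade: Leclerc, Johansson and Saleh (Colonel); then Ferreira (Lieutenant Colonel); then Achebe and Quinn (Major); then Romero (Captain); then Harlow and Okonkwo (Lieutenant).
Leclerc, Johansson and Saleh are each not a combat-command-badge holder, so the next rule applies.
Among Leclerc, Johansson and Saleh, by total federal service (higher first): Leclerc (20 years) before Johansson and Saleh (14 years).
Among Johansson and Saleh, by lineal number (lower first): Johansson (266) before Saleh (693).
Achebe and Quinn are each not a combat-command-badge holder, so the next rule applies.
Achebe and Quinn both have total federal service 23 years, so the next rule applies.
Among Achebe and Quinn, by lineal number (lower first): Achebe (525) before Quinn (919).
Harlow and Okonkwo are each a combat-command-badge holder, so the next rule applies.
Harlow and Okonkwo both have total federal service 31 years, so the next rule applies.
Among Harlow and Okonkwo, by lineal number (higher first) (reversed rule for this group): Harlow (905) before Okonkwo (154).
Order: Leclerc, Johansson, Saleh, Ferreira, Achebe, Quinn, Romero, Harlow, Okonkwo.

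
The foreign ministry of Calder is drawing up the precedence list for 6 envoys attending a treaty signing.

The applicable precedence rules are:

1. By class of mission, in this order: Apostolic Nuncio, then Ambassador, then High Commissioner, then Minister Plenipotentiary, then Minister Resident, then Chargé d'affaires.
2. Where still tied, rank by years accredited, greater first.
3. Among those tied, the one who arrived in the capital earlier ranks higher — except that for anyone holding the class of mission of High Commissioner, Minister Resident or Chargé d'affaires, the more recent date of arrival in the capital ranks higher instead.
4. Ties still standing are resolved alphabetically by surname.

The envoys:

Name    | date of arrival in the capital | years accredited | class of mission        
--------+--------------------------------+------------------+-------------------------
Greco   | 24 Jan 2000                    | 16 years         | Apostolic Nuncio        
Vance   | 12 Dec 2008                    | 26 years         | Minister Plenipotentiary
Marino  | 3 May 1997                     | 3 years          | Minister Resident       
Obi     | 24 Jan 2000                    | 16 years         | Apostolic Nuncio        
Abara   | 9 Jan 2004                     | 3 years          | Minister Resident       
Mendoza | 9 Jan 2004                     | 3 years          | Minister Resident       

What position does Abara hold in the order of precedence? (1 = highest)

By class of mission: Greco and Obi (Apostolic Nuncio); then Vance (Minister Plenipotentiary); then Abara, Mendoza and Marino (Minister Resident).
Greco and Obi both have years accredited 16 years, so the next rule applies.
Greco and Obi both have date of arrival in the capital 24 Jan 2000, so the next rule applies.
Among Greco and Obi, alphabetically by surname: Greco before Obi.
Abara, Mendoza and Marino all have years accredited 3 years, so the next rule applies.
Among Abara, Mendoza and Marino, by date of arrival in the capital (later first) (reversed rule for this group): Abara and Mendoza (9 Jan 2004) before Marino (3 May 1997).
Among Abara and Mendoza, alphabetically by surname: Abara before Mendoza.
Order: Greco, Obi, Vance, Abara, Mendoza, Marino. So position 4.

4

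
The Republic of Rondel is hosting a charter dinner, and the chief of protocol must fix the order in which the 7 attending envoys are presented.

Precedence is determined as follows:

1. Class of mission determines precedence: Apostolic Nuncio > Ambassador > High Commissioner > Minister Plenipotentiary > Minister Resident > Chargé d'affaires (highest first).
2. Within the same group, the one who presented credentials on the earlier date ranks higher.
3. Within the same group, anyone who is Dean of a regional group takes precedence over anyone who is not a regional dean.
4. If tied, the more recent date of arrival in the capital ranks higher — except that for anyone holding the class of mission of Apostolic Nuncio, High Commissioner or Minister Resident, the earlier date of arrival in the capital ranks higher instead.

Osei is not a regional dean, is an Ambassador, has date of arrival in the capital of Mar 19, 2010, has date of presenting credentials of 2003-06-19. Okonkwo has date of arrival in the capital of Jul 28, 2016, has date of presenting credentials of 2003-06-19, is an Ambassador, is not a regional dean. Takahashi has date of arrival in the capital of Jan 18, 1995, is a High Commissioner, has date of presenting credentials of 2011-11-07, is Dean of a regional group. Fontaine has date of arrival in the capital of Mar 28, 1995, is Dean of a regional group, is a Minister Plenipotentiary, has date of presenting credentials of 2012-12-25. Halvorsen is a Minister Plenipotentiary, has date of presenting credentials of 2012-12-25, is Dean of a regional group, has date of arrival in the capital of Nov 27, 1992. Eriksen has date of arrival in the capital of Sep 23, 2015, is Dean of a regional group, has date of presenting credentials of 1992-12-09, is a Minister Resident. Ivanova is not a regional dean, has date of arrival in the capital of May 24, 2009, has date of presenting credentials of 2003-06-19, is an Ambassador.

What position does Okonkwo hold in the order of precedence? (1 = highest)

1

By class of mission: Okonkwo, Osei and Ivanova (Ambassador); then Takahashi (High Commissioner); then Fontaine and Halvorsen (Minister Plenipotentiary); then Eriksen (Minister Resident).
Okonkwo, Osei and Ivanova all have date of presenting credentials 2003-06-19, so the next rule applies.
Okonkwo, Osei and Ivanova are each not a regional dean, so the next rule applies.
Among Okonkwo, Osei and Ivanova, by date of arrival in the capital (later first): Okonkwo (Jul 28, 2016) before Osei (Mar 19, 2010) before Ivanova (May 24, 2009).
Fontaine and Halvorsen both have date of presenting credentials 2012-12-25, so the next rule applies.
Fontaine and Halvorsen are each Dean of a regional group, so the next rule applies.
Among Fontaine and Halvorsen, by date of arrival in the capital (later first): Fontaine (Mar 28, 1995) before Halvorsen (Nov 27, 1992).
Order: Okonkwo, Osei, Ivanova, Takahashi, Fontaine, Halvorsen, Eriksen. So position 1.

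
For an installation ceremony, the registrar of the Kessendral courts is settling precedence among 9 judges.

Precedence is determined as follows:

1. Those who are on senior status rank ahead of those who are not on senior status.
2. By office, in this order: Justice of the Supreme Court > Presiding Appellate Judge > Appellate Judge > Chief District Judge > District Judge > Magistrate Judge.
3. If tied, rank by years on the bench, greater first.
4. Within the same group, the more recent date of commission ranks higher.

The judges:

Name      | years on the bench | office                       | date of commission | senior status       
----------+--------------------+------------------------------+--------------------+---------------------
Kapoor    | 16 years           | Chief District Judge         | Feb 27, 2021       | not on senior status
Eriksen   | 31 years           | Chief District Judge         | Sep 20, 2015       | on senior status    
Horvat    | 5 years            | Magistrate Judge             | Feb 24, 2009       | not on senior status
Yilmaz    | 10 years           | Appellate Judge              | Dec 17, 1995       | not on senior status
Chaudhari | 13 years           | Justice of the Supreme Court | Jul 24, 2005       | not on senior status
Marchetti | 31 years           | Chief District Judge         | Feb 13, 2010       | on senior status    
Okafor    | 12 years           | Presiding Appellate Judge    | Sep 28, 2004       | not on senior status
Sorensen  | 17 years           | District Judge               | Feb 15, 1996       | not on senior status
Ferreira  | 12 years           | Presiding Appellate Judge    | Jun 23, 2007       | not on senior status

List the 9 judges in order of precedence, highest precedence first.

By the first rule: Eriksen and Marchetti (both on senior status); then Chaudhari, Ferreira, Okafor, Yilmaz, Kapoor, Sorensen and Horvat (each not on senior status).
Eriksen and Marchetti are each Chief District Judge, so the next rule applies.
Eriksen and Marchetti both have years on the bench 31 years, so the next rule applies.
Among Eriksen and Marchetti, by date of commission (later first): Eriksen (Sep 20, 2015) before Marchetti (Feb 13, 2010).
Among Chaudhari, Ferreira, Okafor, Yilmaz, Kapoor, Sorensen and Horvat, by office: Chaudhari (Justice of the Supreme Court) before Ferreira and Okafor (Presiding Appellate Judge) before Yilmaz (Appellate Judge) before Kapoor (Chief District Judge) before Sorensen (District Judge) before Horvat (Magistrate Judge).
Ferreira and Okafor both have years on the bench 12 years, so the next rule applies.
Among Ferreira and Okafor, by date of commission (later first): Ferreira (Jun 23, 2007) before Okafor (Sep 28, 2004).
Full order: Eriksen, Marchetti, Chaudhari, Ferreira, Okafor, Yilmaz, Kapoor, Sorensen, Horvat.

Eriksen, Marchetti, Chaudhari, Ferreira, Okafor, Yilmaz, Kapoor, Sorensen, Horvat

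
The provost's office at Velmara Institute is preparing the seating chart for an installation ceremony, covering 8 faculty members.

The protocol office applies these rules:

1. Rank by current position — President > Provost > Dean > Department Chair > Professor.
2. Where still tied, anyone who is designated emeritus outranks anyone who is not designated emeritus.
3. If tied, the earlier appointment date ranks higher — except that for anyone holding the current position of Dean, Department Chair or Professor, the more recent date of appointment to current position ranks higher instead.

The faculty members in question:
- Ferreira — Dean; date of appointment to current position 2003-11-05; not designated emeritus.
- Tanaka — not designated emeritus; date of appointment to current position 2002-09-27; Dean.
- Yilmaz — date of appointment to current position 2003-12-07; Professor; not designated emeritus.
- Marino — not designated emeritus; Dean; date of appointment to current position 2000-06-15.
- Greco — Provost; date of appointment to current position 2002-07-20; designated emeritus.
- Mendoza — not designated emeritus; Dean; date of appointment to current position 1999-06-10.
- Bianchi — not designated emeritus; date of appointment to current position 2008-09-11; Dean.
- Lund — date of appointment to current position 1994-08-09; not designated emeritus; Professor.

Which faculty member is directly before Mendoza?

Marino

By current position: Greco (Provost); then Bianchi, Ferreira, Tanaka, Marino and Mendoza (Dean); then Yilmaz and Lund (Professor).
Bianchi, Ferreira, Tanaka, Marino and Mendoza are each not designated emeritus, so the next rule applies.
Among Bianchi, Ferreira, Tanaka, Marino and Mendoza, by date of appointment to current position (later first) (reversed rule for this group): Bianchi (2008-09-11) before Ferreira (2003-11-05) before Tanaka (2002-09-27) before Marino (2000-06-15) before Mendoza (1999-06-10).
Yilmaz and Lund are each not designated emeritus, so the next rule applies.
Among Yilmaz and Lund, by date of appointment to current position (later first) (reversed rule for this group): Yilmaz (2003-12-07) before Lund (1994-08-09).
Order: Greco, Bianchi, Ferreira, Tanaka, Marino, Mendoza, Yilmaz, Lund.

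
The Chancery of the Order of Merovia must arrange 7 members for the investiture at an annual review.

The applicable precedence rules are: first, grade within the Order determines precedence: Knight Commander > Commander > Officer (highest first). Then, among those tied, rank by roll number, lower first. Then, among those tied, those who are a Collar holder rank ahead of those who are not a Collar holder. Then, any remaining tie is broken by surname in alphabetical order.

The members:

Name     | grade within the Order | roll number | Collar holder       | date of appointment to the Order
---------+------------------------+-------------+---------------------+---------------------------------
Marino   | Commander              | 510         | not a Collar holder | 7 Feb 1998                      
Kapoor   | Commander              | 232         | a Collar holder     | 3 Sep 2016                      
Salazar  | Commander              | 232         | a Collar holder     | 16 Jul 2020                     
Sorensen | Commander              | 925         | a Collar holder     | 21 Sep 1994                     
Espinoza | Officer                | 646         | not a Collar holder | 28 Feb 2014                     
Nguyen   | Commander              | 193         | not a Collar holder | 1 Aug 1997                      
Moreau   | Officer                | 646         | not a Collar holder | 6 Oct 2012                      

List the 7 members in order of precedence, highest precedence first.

By grade within the Order: Nguyen, Kapoor, Salazar, Marino and Sorensen (Commander); then Espinoza and Moreau (Officer).
Among Nguyen, Kapoor, Salazar, Marino and Sorensen, by roll number (lower first): Nguyen (193) before Kapoor and Salazar (232) before Marino (510) before Sorensen (925).
Kapoor and Salazar are each a Collar holder, so the next rule applies.
Among Kapoor and Salazar, alphabetically by surname: Kapoor before Salazar.
Espinoza and Moreau both have roll number 646, so the next rule applies.
Espinoza and Moreau are each not a Collar holder, so the next rule applies.
Among Espinoza and Moreau, alphabetically by surname: Espinoza before Moreau.
Full order: Nguyen, Kapoor, Salazar, Marino, Sorensen, Espinoza, Moreau.

Nguyen, Kapoor, Salazar, Marino, Sorensen, Espinoza, Moreau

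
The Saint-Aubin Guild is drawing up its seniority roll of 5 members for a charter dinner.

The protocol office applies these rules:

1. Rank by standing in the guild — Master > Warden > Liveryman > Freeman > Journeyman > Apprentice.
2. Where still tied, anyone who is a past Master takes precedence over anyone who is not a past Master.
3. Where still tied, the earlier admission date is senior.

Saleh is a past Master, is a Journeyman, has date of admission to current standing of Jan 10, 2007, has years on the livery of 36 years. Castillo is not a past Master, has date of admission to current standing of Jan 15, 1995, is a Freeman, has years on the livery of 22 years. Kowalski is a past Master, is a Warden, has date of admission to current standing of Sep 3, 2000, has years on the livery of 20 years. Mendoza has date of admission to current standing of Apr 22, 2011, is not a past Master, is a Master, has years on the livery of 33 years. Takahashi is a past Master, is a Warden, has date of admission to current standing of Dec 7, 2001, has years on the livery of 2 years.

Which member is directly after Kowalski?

By standing in the guild: Mendoza (Master); then Kowalski and Takahashi (Warden); then Castillo (Freeman); then Saleh (Journeyman).
Kowalski and Takahashi are each a past Master, so the next rule applies.
Among Kowalski and Takahashi, by date of admission to current standing (earlier first): Kowalski (Sep 3, 2000) before Takahashi (Dec 7, 2001).
Order: Mendoza, Kowalski, Takahashi, Castillo, Saleh.

Takahashi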